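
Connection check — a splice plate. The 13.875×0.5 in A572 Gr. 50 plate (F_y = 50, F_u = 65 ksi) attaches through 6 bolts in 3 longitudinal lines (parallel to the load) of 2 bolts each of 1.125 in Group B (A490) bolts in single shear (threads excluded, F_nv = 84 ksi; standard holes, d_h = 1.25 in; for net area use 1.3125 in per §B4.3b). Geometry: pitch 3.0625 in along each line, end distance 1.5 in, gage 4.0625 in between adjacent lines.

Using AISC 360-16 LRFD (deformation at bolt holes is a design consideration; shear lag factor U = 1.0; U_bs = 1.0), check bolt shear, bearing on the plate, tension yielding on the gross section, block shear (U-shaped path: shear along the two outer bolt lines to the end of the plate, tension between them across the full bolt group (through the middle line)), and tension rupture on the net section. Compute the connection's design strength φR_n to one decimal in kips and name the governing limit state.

Bolt shear: A_b = π(1.125)²/4 = 0.99402 in². φR_n = 0.75 × 84 × 0.99402 × 6 × 1 = 375.7 kips.
Bearing (0.5 in plate, F_u = 65 ksi): end bolts L_c = 1.5 − 1.25/2 = 0.875, R_n = min(1.2×0.875×0.5×65, 2.4×1.125×0.5×65) = 34.125 kips/bolt; interior L_c = 3.0625 − 1.25 = 1.8125, R_n = 70.688 kips/bolt. φR_n = 0.75 × (3×34.125 + 3×70.688) = 235.8 kips.
Tension yield (gross): A_g = 13.875×0.5 = 6.9375 in². φR_n = 0.90 × 50 × 6.9375 = 312.2 kips.
Block shear: shear path 2×[1.5+1×3.0625] = 2×4.5625 in, A_gv = 4.5625, A_nv = 2×(4.5625 − 1.5×1.3125)×0.5 = 2.5938 in²; tension across gage: (8.125 − 2×1.3125)×0.5 = 2.75 in². R_n = min(0.6×65×2.5938, 0.6×50×4.5625) + 1.0×65×2.75 = min(101.16, 136.88) + 178.75 = 279.91 kips. φR_n = 0.75 × 279.91 = 209.9 kips.
Tension rupture (net): A_n = (13.875 − 3×1.3125)×0.5 = 4.9688 in² (U = 1.0, A_e = A_n). φR_n = 0.75 × 65 × 4.9688 = 242.2 kips.
Governing: min(375.7, 235.8, 312.2, 209.9, 242.2) = 209.9 kips → block shear.

209.9 kips (block shear governs)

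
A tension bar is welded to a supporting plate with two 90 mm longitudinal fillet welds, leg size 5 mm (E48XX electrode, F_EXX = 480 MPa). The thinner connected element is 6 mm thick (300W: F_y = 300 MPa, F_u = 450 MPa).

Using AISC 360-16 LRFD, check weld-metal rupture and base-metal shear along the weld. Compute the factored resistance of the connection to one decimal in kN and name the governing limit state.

137.4 kN (weld metal governs)

Weld metal: throat = 0.707×5 = 3.535 mm, L = 2×90 = 180 mm. φR_n = 0.75 × 0.6 × 480 × 3.535 × 180 = 137.4 kN.
Base metal shear (6 mm plate): yield φR_n = 1.0×0.6×300×6×180 = 194.4 kN; rupture φR_n = 0.75×0.6×450×6×180 = 218.7 kN; take 194.4 kN (yield).
Governing: min(137.4, 194.4) = 137.4 kN → weld metal.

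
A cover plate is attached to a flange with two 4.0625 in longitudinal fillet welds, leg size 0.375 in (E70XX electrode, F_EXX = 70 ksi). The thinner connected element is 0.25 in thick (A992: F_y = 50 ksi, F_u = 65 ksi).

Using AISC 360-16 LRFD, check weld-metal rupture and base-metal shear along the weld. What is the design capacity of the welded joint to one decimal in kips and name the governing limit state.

59.4 kips (base-metal shear governs)

Weld metal: throat = 0.707×0.375 = 0.26513 in, L = 2×4.0625 = 8.125 in. φR_n = 0.75 × 0.6 × 70 × 0.26513 × 8.125 = 67.9 kips.
Base metal shear (0.25 in plate): yield φR_n = 1.0×0.6×50×0.25×8.125 = 60.9 kips; rupture φR_n = 0.75×0.6×65×0.25×8.125 = 59.4 kips; take 59.4 kips (rupture).
Governing: min(67.9, 59.4) = 59.4 kips → base-metal shear.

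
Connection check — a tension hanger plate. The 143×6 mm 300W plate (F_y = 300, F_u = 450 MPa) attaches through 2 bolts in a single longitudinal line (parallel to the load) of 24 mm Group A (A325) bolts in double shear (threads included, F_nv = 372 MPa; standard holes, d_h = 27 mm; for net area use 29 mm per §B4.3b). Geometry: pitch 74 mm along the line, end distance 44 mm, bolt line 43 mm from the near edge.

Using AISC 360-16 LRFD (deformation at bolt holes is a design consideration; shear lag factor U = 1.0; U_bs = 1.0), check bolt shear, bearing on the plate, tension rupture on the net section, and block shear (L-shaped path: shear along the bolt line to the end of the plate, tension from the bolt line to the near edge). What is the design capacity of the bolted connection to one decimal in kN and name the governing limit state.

148.2 kN (block shear governs)

Bolt shear: A_b = π(24)²/4 = 452.39 mm². φR_n = 0.75 × 372 × 452.39 × 2 × 2 = 504.9 kN.
Bearing (6 mm plate, F_u = 450 MPa): end bolts L_c = 44 − 27/2 = 30.5, R_n = min(1.2×30.5×6×450, 2.4×24×6×450) = 98.82 kN/bolt; interior L_c = 74 − 27 = 47, R_n = 152.28 kN/bolt. φR_n = 0.75 × (1×98.82 + 1×152.28) = 188.3 kN.
Tension rupture (net): A_n = (143 − 1×29)×6 = 684 mm² (U = 1.0, A_e = A_n). φR_n = 0.75 × 450 × 684 = 230.9 kN.
Block shear: shear path 1×[44+1×74] = 1×118 mm, A_gv = 708, A_nv = 1×(118 − 1.5×29)×6 = 447 mm²; tension to near edge: (43 − 0.5×29)×6 = 171 mm². R_n = min(0.6×450×447, 0.6×300×708) + 1.0×450×171 = min(120.69, 127.44) + 76.95 = 197.64 kN. φR_n = 0.75 × 197.64 = 148.2 kN.
Governing: min(504.9, 188.3, 230.9, 148.2) = 148.2 kN → block shear.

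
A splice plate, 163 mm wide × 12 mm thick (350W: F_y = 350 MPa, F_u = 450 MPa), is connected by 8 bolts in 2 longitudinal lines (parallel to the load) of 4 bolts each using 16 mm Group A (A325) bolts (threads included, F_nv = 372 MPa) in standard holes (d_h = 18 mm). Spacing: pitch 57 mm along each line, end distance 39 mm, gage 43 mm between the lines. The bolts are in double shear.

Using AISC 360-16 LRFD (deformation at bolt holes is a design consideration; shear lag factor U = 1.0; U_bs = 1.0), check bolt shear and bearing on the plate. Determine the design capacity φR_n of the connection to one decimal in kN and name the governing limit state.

Bolt shear: A_b = π(16)²/4 = 201.06 mm². φR_n = 0.75 × 372 × 201.06 × 8 × 2 = 897.5 kN.
Bearing (12 mm plate, F_u = 450 MPa): end bolts L_c = 39 − 18/2 = 30, R_n = min(1.2×30×12×450, 2.4×16×12×450) = 194.4 kN/bolt; interior L_c = 57 − 18 = 39, R_n = 207.36 kN/bolt. φR_n = 0.75 × (2×194.4 + 6×207.36) = 1224.7 kN.
Governing: min(897.5, 1224.7) = 897.5 kN → bolt shear.

897.5 kN (bolt shear governs)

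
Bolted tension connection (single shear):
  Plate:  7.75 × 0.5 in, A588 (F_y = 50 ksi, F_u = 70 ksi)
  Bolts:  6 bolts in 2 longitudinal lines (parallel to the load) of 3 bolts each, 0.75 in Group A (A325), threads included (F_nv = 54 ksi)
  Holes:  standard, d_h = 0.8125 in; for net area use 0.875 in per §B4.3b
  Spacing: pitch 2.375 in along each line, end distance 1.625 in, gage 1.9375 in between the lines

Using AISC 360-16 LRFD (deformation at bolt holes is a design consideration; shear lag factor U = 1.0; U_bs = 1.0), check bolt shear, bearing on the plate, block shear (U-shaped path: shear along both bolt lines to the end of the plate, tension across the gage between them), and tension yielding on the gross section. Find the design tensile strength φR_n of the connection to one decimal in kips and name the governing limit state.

Bolt shear: A_b = π(0.75)²/4 = 0.44179 in². φR_n = 0.75 × 54 × 0.44179 × 6 × 1 = 107.4 kips.
Bearing (0.5 in plate, F_u = 70 ksi): end bolts L_c = 1.625 − 0.8125/2 = 1.21875, R_n = min(1.2×1.21875×0.5×70, 2.4×0.75×0.5×70) = 51.188 kips/bolt; interior L_c = 2.375 − 0.8125 = 1.5625, R_n = 63 kips/bolt. φR_n = 0.75 × (2×51.188 + 4×63) = 265.8 kips.
Block shear: shear path 2×[1.625+2×2.375] = 2×6.375 in, A_gv = 6.375, A_nv = 2×(6.375 − 2.5×0.875)×0.5 = 4.1875 in²; tension across gage: (1.9375 − 1×0.875)×0.5 = 0.53125 in². R_n = min(0.6×70×4.1875, 0.6×50×6.375) + 1.0×70×0.53125 = min(175.88, 191.25) + 37.188 = 213.07 kips. φR_n = 0.75 × 213.07 = 159.8 kips.
Tension yield (gross): A_g = 7.75×0.5 = 3.875 in². φR_n = 0.90 × 50 × 3.875 = 174.4 kips.
Governing: min(107.4, 265.8, 159.8, 174.4) = 107.4 kips → bolt shear.

107.4 kips (bolt shear governs)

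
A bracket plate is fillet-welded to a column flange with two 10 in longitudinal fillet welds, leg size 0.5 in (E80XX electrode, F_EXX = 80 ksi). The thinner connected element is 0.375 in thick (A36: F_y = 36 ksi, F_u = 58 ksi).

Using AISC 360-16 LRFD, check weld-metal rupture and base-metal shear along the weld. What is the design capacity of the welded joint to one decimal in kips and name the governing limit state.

162.0 kips (base-metal shear governs)

Weld metal: throat = 0.707×0.5 = 0.3535 in, L = 2×10 = 20 in. φR_n = 0.75 × 0.6 × 80 × 0.3535 × 20 = 254.5 kips.
Base metal shear (0.375 in plate): yield φR_n = 1.0×0.6×36×0.375×20 = 162.0 kips; rupture φR_n = 0.75×0.6×58×0.375×20 = 195.8 kips; take 162.0 kips (yield).
Governing: min(254.5, 162.0) = 162.0 kips → base-metal shear.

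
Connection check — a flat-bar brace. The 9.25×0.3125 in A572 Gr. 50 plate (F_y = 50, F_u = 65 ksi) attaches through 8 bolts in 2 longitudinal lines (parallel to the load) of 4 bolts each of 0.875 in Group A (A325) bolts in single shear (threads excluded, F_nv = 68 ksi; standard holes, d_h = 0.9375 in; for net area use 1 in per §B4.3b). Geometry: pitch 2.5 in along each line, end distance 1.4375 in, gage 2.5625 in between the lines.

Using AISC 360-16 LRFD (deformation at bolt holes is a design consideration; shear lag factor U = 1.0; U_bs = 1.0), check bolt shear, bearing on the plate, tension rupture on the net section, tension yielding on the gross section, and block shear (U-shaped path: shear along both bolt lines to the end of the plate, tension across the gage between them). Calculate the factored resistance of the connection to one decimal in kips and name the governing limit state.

110.4 kips (net-section rupture governs)

Bolt shear: A_b = π(0.875)²/4 = 0.60132 in². φR_n = 0.75 × 68 × 0.60132 × 8 × 1 = 245.3 kips.
Bearing (0.3125 in plate, F_u = 65 ksi): end bolts L_c = 1.4375 − 0.9375/2 = 0.96875, R_n = min(1.2×0.96875×0.3125×65, 2.4×0.875×0.3125×65) = 23.613 kips/bolt; interior L_c = 2.5 − 0.9375 = 1.5625, R_n = 38.086 kips/bolt. φR_n = 0.75 × (2×23.613 + 6×38.086) = 206.8 kips.
Tension rupture (net): A_n = (9.25 − 2×1)×0.3125 = 2.2656 in² (U = 1.0, A_e = A_n). φR_n = 0.75 × 65 × 2.2656 = 110.4 kips.
Tension yield (gross): A_g = 9.25×0.3125 = 2.8906 in². φR_n = 0.90 × 50 × 2.8906 = 130.1 kips.
Block shear: shear path 2×[1.4375+3×2.5] = 2×8.9375 in, A_gv = 5.5859, A_nv = 2×(8.9375 − 3.5×1)×0.3125 = 3.3984 in²; tension across gage: (2.5625 − 1×1)×0.3125 = 0.48828 in². R_n = min(0.6×65×3.3984, 0.6×50×5.5859) + 1.0×65×0.48828 = min(132.54, 167.58) + 31.738 = 164.28 kips. φR_n = 0.75 × 164.28 = 123.2 kips.
Governing: min(245.3, 206.8, 110.4, 130.1, 123.2) = 110.4 kips → net-section rupture.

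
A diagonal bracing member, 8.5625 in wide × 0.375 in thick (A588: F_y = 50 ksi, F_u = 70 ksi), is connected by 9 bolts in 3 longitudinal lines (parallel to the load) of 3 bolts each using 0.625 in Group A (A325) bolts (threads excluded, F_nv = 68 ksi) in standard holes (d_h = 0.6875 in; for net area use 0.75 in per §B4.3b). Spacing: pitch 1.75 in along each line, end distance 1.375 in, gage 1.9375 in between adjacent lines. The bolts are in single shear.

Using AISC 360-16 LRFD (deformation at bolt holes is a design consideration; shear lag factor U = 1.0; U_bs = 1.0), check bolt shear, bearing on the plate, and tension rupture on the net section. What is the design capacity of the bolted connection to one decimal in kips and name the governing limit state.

124.3 kips (net-section rupture governs)

Bolt shear: A_b = π(0.625)²/4 = 0.3068 in². φR_n = 0.75 × 68 × 0.3068 × 9 × 1 = 140.8 kips.
Bearing (0.375 in plate, F_u = 70 ksi): end bolts L_c = 1.375 − 0.6875/2 = 1.03125, R_n = min(1.2×1.03125×0.375×70, 2.4×0.625×0.375×70) = 32.484 kips/bolt; interior L_c = 1.75 − 0.6875 = 1.0625, R_n = 33.469 kips/bolt. φR_n = 0.75 × (3×32.484 + 6×33.469) = 223.7 kips.
Tension rupture (net): A_n = (8.5625 − 3×0.75)×0.375 = 2.3672 in² (U = 1.0, A_e = A_n). φR_n = 0.75 × 70 × 2.3672 = 124.3 kips.
Governing: min(140.8, 223.7, 124.3) = 124.3 kips → net-section rupture.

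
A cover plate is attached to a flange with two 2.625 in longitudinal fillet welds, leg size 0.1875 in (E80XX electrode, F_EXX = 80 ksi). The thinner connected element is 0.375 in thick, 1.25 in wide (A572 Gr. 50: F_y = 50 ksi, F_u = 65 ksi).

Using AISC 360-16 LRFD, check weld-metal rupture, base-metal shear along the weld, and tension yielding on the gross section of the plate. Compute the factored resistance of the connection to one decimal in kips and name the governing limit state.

21.1 kips (gross-section yield governs)

Weld metal: throat = 0.707×0.1875 = 0.13256 in, L = 2×2.625 = 5.25 in. φR_n = 0.75 × 0.6 × 80 × 0.13256 × 5.25 = 25.1 kips.
Base metal shear (0.375 in plate): yield φR_n = 1.0×0.6×50×0.375×5.25 = 59.1 kips; rupture φR_n = 0.75×0.6×65×0.375×5.25 = 57.6 kips; take 57.6 kips (rupture).
Tension yield (gross): A_g = 1.25×0.375 = 0.46875 in². φR_n = 0.90 × 50 × 0.46875 = 21.1 kips.
Governing: min(25.1, 57.6, 21.1) = 21.1 kips → gross-section yield.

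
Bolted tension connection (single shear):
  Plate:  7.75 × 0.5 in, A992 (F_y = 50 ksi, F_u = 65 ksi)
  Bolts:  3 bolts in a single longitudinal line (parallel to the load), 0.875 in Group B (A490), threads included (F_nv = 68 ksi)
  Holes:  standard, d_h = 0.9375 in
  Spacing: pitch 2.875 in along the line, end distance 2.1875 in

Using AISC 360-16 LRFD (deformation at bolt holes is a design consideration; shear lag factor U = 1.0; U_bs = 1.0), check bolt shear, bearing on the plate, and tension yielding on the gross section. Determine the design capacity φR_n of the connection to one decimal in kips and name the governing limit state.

Bolt shear: A_b = π(0.875)²/4 = 0.60132 in². φR_n = 0.75 × 68 × 0.60132 × 3 × 1 = 92.0 kips.
Bearing (0.5 in plate, F_u = 65 ksi): end bolts L_c = 2.1875 − 0.9375/2 = 1.71875, R_n = min(1.2×1.71875×0.5×65, 2.4×0.875×0.5×65) = 67.031 kips/bolt; interior L_c = 2.875 − 0.9375 = 1.9375, R_n = 68.25 kips/bolt. φR_n = 0.75 × (1×67.031 + 2×68.25) = 152.6 kips.
Tension yield (gross): A_g = 7.75×0.5 = 3.875 in². φR_n = 0.90 × 50 × 3.875 = 174.4 kips.
Governing: min(92.0, 152.6, 174.4) = 92.0 kips → bolt shear.

92.0 kips (bolt shear governs)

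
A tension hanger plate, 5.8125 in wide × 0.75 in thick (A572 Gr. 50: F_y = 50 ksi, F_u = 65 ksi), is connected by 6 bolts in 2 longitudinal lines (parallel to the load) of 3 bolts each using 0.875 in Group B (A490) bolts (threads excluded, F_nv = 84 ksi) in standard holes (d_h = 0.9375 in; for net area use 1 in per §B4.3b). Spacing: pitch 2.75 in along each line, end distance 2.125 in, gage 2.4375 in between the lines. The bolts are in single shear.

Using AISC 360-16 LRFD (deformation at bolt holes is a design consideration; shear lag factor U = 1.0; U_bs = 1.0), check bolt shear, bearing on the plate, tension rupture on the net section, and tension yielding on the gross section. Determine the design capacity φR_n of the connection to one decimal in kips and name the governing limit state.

139.4 kips (net-section rupture governs)

Bolt shear: A_b = π(0.875)²/4 = 0.60132 in². φR_n = 0.75 × 84 × 0.60132 × 6 × 1 = 227.3 kips.
Bearing (0.75 in plate, F_u = 65 ksi): end bolts L_c = 2.125 − 0.9375/2 = 1.65625, R_n = min(1.2×1.65625×0.75×65, 2.4×0.875×0.75×65) = 96.891 kips/bolt; interior L_c = 2.75 − 0.9375 = 1.8125, R_n = 102.38 kips/bolt. φR_n = 0.75 × (2×96.891 + 4×102.38) = 452.5 kips.
Tension rupture (net): A_n = (5.8125 − 2×1)×0.75 = 2.8594 in² (U = 1.0, A_e = A_n). φR_n = 0.75 × 65 × 2.8594 = 139.4 kips.
Tension yield (gross): A_g = 5.8125×0.75 = 4.3594 in². φR_n = 0.90 × 50 × 4.3594 = 196.2 kips.
Governing: min(227.3, 452.5, 139.4, 196.2) = 139.4 kips → net-section rupture.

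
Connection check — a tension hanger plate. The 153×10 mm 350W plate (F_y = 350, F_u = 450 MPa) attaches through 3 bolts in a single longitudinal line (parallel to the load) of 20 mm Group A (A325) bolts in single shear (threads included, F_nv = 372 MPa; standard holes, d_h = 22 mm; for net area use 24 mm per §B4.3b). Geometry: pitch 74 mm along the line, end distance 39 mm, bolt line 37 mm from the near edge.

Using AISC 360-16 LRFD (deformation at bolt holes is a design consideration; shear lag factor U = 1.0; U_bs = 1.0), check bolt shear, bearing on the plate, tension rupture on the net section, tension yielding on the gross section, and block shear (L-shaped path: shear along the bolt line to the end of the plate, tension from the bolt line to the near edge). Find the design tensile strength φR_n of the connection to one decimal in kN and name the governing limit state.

263.0 kN (bolt shear governs)

Bolt shear: A_b = π(20)²/4 = 314.16 mm². φR_n = 0.75 × 372 × 314.16 × 3 × 1 = 263.0 kN.
Bearing (10 mm plate, F_u = 450 MPa): end bolts L_c = 39 − 22/2 = 28, R_n = min(1.2×28×10×450, 2.4×20×10×450) = 151.2 kN/bolt; interior L_c = 74 − 22 = 52, R_n = 216 kN/bolt. φR_n = 0.75 × (1×151.2 + 2×216) = 437.4 kN.
Tension rupture (net): A_n = (153 − 1×24)×10 = 1290 mm² (U = 1.0, A_e = A_n). φR_n = 0.75 × 450 × 1290 = 435.4 kN.
Tension yield (gross): A_g = 153×10 = 1530 mm². φR_n = 0.90 × 350 × 1530 = 482.0 kN.
Block shear: shear path 1×[39+2×74] = 1×187 mm, A_gv = 1870, A_nv = 1×(187 − 2.5×24)×10 = 1270 mm²; tension to near edge: (37 − 0.5×24)×10 = 250 mm². R_n = min(0.6×450×1270, 0.6×350×1870) + 1.0×450×250 = min(342.9, 392.7) + 112.5 = 455.4 kN. φR_n = 0.75 × 455.4 = 341.6 kN.
Governing: min(263.0, 437.4, 435.4, 482.0, 341.6) = 263.0 kN → bolt shear.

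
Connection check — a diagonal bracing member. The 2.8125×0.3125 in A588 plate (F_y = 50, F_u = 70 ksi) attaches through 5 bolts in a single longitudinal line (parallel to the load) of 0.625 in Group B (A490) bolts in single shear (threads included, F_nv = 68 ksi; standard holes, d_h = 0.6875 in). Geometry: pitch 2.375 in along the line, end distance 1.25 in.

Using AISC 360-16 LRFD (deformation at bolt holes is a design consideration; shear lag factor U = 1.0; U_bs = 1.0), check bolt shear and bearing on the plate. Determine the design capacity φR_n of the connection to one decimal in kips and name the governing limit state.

78.2 kips (bolt shear governs)

Bolt shear: A_b = π(0.625)²/4 = 0.3068 in². φR_n = 0.75 × 68 × 0.3068 × 5 × 1 = 78.2 kips.
Bearing (0.3125 in plate, F_u = 70 ksi): end bolts L_c = 1.25 − 0.6875/2 = 0.90625, R_n = min(1.2×0.90625×0.3125×70, 2.4×0.625×0.3125×70) = 23.789 kips/bolt; interior L_c = 2.375 − 0.6875 = 1.6875, R_n = 32.813 kips/bolt. φR_n = 0.75 × (1×23.789 + 4×32.813) = 116.3 kips.
Governing: min(78.2, 116.3) = 78.2 kips → bolt shear.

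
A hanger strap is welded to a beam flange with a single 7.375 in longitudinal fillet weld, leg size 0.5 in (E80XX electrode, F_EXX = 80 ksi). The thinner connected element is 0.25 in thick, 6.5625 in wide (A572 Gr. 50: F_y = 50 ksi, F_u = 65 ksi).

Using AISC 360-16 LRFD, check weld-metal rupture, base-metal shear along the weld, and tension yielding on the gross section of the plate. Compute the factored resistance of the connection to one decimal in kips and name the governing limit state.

Weld metal: throat = 0.707×0.5 = 0.3535 in, L = 7.375 in. φR_n = 0.75 × 0.6 × 80 × 0.3535 × 7.375 = 93.9 kips.
Base metal shear (0.25 in plate): yield φR_n = 1.0×0.6×50×0.25×7.375 = 55.3 kips; rupture φR_n = 0.75×0.6×65×0.25×7.375 = 53.9 kips; take 53.9 kips (rupture).
Tension yield (gross): A_g = 6.5625×0.25 = 1.6406 in². φR_n = 0.90 × 50 × 1.6406 = 73.8 kips.
Governing: min(93.9, 53.9, 73.8) = 53.9 kips → base-metal shear.

53.9 kips (base-metal shear governs)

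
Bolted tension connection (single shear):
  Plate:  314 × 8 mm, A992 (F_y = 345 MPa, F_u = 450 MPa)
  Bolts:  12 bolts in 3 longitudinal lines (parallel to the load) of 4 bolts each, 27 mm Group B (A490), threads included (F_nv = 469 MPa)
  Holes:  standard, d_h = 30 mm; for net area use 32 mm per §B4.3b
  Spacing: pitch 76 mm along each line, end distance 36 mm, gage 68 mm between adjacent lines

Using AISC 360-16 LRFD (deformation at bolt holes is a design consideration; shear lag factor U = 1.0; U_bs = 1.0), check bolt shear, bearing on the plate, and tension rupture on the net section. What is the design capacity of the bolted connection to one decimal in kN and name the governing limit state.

Bolt shear: A_b = π(27)²/4 = 572.56 mm². φR_n = 0.75 × 469 × 572.56 × 12 × 1 = 2416.8 kN.
Bearing (8 mm plate, F_u = 450 MPa): end bolts L_c = 36 − 30/2 = 21, R_n = min(1.2×21×8×450, 2.4×27×8×450) = 90.72 kN/bolt; interior L_c = 76 − 30 = 46, R_n = 198.72 kN/bolt. φR_n = 0.75 × (3×90.72 + 9×198.72) = 1545.5 kN.
Tension rupture (net): A_n = (314 − 3×32)×8 = 1744 mm² (U = 1.0, A_e = A_n). φR_n = 0.75 × 450 × 1744 = 588.6 kN.
Governing: min(2416.8, 1545.5, 588.6) = 588.6 kN → net-section rupture.

588.6 kN (net-section rupture governs)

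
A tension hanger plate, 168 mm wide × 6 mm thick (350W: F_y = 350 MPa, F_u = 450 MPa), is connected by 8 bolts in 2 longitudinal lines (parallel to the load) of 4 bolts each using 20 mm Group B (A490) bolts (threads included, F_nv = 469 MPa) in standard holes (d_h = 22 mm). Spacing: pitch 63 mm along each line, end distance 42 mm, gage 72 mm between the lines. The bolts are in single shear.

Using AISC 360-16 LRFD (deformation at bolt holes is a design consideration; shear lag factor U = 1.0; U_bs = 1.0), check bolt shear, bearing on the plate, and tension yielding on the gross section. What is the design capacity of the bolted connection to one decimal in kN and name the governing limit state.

Bolt shear: A_b = π(20)²/4 = 314.16 mm². φR_n = 0.75 × 469 × 314.16 × 8 × 1 = 884.0 kN.
Bearing (6 mm plate, F_u = 450 MPa): end bolts L_c = 42 − 22/2 = 31, R_n = min(1.2×31×6×450, 2.4×20×6×450) = 100.44 kN/bolt; interior L_c = 63 − 22 = 41, R_n = 129.6 kN/bolt. φR_n = 0.75 × (2×100.44 + 6×129.6) = 733.9 kN.
Tension yield (gross): A_g = 168×6 = 1008 mm². φR_n = 0.90 × 350 × 1008 = 317.5 kN.
Governing: min(884.0, 733.9, 317.5) = 317.5 kN → gross-section yield.

317.5 kN (gross-section yield governs)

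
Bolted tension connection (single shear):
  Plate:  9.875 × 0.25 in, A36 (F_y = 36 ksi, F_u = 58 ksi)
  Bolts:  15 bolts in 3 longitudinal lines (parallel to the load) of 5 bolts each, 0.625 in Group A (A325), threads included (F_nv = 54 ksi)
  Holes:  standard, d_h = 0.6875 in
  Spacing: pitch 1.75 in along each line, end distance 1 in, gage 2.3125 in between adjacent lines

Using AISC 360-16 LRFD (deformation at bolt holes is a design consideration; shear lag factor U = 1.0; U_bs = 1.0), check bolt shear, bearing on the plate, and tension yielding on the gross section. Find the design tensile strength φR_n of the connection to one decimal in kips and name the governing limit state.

80.0 kips (gross-section yield governs)

Bolt shear: A_b = π(0.625)²/4 = 0.3068 in². φR_n = 0.75 × 54 × 0.3068 × 15 × 1 = 186.4 kips.
Bearing (0.25 in plate, F_u = 58 ksi): end bolts L_c = 1 − 0.6875/2 = 0.65625, R_n = min(1.2×0.65625×0.25×58, 2.4×0.625×0.25×58) = 11.419 kips/bolt; interior L_c = 1.75 − 0.6875 = 1.0625, R_n = 18.488 kips/bolt. φR_n = 0.75 × (3×11.419 + 12×18.488) = 192.1 kips.
Tension yield (gross): A_g = 9.875×0.25 = 2.4688 in². φR_n = 0.90 × 36 × 2.4688 = 80.0 kips.
Governing: min(186.4, 192.1, 80.0) = 80.0 kips → gross-section yield.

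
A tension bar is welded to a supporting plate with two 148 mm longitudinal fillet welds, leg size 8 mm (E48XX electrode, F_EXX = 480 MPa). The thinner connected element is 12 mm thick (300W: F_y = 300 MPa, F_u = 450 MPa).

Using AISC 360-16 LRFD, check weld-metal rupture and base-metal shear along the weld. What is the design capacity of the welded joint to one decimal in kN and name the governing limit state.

361.6 kN (weld metal governs)

Weld metal: throat = 0.707×8 = 5.656 mm, L = 2×148 = 296 mm. φR_n = 0.75 × 0.6 × 480 × 5.656 × 296 = 361.6 kN.
Base metal shear (12 mm plate): yield φR_n = 1.0×0.6×300×12×296 = 639.4 kN; rupture φR_n = 0.75×0.6×450×12×296 = 719.3 kN; take 639.4 kN (yield).
Governing: min(361.6, 639.4) = 361.6 kN → weld metal.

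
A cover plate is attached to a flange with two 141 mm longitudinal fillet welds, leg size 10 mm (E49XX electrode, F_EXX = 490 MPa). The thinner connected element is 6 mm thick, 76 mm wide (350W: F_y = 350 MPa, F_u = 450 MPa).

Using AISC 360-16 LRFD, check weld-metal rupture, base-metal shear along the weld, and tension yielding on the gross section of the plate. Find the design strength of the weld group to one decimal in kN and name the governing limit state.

Weld metal: throat = 0.707×10 = 7.07 mm, L = 2×141 = 282 mm. φR_n = 0.75 × 0.6 × 490 × 7.07 × 282 = 439.6 kN.
Base metal shear (6 mm plate): yield φR_n = 1.0×0.6×350×6×282 = 355.3 kN; rupture φR_n = 0.75×0.6×450×6×282 = 342.6 kN; take 342.6 kN (rupture).
Tension yield (gross): A_g = 76×6 = 456 mm². φR_n = 0.90 × 350 × 456 = 143.6 kN.
Governing: min(439.6, 342.6, 143.6) = 143.6 kN → gross-section yield.

143.6 kN (gross-section yield governs)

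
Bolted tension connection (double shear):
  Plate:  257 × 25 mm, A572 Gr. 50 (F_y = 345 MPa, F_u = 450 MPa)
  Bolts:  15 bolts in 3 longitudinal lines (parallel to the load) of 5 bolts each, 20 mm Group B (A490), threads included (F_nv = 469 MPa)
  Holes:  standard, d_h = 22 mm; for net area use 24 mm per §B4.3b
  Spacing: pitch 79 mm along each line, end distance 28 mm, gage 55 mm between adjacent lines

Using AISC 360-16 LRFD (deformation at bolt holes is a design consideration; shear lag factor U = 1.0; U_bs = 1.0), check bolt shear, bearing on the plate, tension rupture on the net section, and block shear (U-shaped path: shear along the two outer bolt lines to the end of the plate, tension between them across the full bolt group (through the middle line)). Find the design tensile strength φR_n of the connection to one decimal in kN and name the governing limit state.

1560.9 kN (net-section rupture governs)

Bolt shear: A_b = π(20)²/4 = 314.16 mm². φR_n = 0.75 × 469 × 314.16 × 15 × 2 = 3315.2 kN.
Bearing (25 mm plate, F_u = 450 MPa): end bolts L_c = 28 − 22/2 = 17, R_n = min(1.2×17×25×450, 2.4×20×25×450) = 229.5 kN/bolt; interior L_c = 79 − 22 = 57, R_n = 540 kN/bolt. φR_n = 0.75 × (3×229.5 + 12×540) = 5376.4 kN.
Tension rupture (net): A_n = (257 − 3×24)×25 = 4625 mm² (U = 1.0, A_e = A_n). φR_n = 0.75 × 450 × 4625 = 1560.9 kN.
Block shear: shear path 2×[28+4×79] = 2×344 mm, A_gv = 17200, A_nv = 2×(344 − 4.5×24)×25 = 11800 mm²; tension across gage: (110 − 2×24)×25 = 1550 mm². R_n = min(0.6×450×11800, 0.6×345×17200) + 1.0×450×1550 = min(3186, 3560.4) + 697.5 = 3883.5 kN. φR_n = 0.75 × 3883.5 = 2912.6 kN.
Governing: min(3315.2, 5376.4, 1560.9, 2912.6) = 1560.9 kN → net-section rupture.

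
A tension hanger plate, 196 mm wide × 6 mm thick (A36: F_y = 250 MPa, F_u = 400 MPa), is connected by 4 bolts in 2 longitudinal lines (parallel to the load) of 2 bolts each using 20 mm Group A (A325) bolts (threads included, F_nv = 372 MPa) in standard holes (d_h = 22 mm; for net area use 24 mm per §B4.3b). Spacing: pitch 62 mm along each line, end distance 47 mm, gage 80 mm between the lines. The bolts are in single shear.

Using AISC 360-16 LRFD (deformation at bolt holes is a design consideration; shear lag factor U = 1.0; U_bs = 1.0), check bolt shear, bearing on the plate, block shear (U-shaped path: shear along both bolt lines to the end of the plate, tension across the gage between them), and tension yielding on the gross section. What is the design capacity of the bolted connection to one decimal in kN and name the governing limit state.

Bolt shear: A_b = π(20)²/4 = 314.16 mm². φR_n = 0.75 × 372 × 314.16 × 4 × 1 = 350.6 kN.
Bearing (6 mm plate, F_u = 400 MPa): end bolts L_c = 47 − 22/2 = 36, R_n = min(1.2×36×6×400, 2.4×20×6×400) = 103.68 kN/bolt; interior L_c = 62 − 22 = 40, R_n = 115.2 kN/bolt. φR_n = 0.75 × (2×103.68 + 2×115.2) = 328.3 kN.
Block shear: shear path 2×[47+1×62] = 2×109 mm, A_gv = 1308, A_nv = 2×(109 − 1.5×24)×6 = 876 mm²; tension across gage: (80 − 1×24)×6 = 336 mm². R_n = min(0.6×400×876, 0.6×250×1308) + 1.0×400×336 = min(210.24, 196.2) + 134.4 = 330.6 kN. φR_n = 0.75 × 330.6 = 248.0 kN.
Tension yield (gross): A_g = 196×6 = 1176 mm². φR_n = 0.90 × 250 × 1176 = 264.6 kN.
Governing: min(350.6, 328.3, 248.0, 264.6) = 248.0 kN → block shear.

248.0 kN (block shear governs)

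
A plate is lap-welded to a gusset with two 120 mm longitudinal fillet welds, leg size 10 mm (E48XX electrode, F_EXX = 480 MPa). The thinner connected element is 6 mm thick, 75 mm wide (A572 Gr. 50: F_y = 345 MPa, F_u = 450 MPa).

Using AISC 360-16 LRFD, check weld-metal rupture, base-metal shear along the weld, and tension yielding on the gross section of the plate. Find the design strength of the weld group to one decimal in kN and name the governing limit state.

139.7 kN (gross-section yield governs)

Weld metal: throat = 0.707×10 = 7.07 mm, L = 2×120 = 240 mm. φR_n = 0.75 × 0.6 × 480 × 7.07 × 240 = 366.5 kN.
Base metal shear (6 mm plate): yield φR_n = 1.0×0.6×345×6×240 = 298.1 kN; rupture φR_n = 0.75×0.6×450×6×240 = 291.6 kN; take 291.6 kN (rupture).
Tension yield (gross): A_g = 75×6 = 450 mm². φR_n = 0.90 × 345 × 450 = 139.7 kN.
Governing: min(366.5, 291.6, 139.7) = 139.7 kN → gross-section yield.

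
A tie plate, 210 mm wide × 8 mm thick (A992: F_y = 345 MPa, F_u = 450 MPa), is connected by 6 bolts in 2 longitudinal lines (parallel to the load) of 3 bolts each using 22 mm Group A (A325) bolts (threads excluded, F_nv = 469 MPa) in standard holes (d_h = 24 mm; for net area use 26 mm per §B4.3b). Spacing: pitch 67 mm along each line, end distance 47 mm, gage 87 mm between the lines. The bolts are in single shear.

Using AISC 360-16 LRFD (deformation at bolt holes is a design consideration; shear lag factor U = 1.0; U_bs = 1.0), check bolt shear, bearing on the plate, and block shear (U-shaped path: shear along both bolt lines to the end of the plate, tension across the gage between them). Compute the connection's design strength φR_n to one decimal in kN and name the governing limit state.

540.5 kN (block shear governs)

Bolt shear: A_b = π(22)²/4 = 380.13 mm². φR_n = 0.75 × 469 × 380.13 × 6 × 1 = 802.3 kN.
Bearing (8 mm plate, F_u = 450 MPa): end bolts L_c = 47 − 24/2 = 35, R_n = min(1.2×35×8×450, 2.4×22×8×450) = 151.2 kN/bolt; interior L_c = 67 − 24 = 43, R_n = 185.76 kN/bolt. φR_n = 0.75 × (2×151.2 + 4×185.76) = 784.1 kN.
Block shear: shear path 2×[47+2×67] = 2×181 mm, A_gv = 2896, A_nv = 2×(181 − 2.5×26)×8 = 1856 mm²; tension across gage: (87 − 1×26)×8 = 488 mm². R_n = min(0.6×450×1856, 0.6×345×2896) + 1.0×450×488 = min(501.12, 599.47) + 219.6 = 720.72 kN. φR_n = 0.75 × 720.72 = 540.5 kN.
Governing: min(802.3, 784.1, 540.5) = 540.5 kN → block shear.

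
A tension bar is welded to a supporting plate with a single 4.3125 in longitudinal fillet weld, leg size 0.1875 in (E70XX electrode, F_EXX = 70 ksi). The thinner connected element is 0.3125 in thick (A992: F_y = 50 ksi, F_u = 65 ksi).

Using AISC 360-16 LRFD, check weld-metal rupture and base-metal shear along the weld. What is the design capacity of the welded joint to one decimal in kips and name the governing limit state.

Weld metal: throat = 0.707×0.1875 = 0.13256 in, L = 4.3125 in. φR_n = 0.75 × 0.6 × 70 × 0.13256 × 4.3125 = 18.0 kips.
Base metal shear (0.3125 in plate): yield φR_n = 1.0×0.6×50×0.3125×4.3125 = 40.4 kips; rupture φR_n = 0.75×0.6×65×0.3125×4.3125 = 39.4 kips; take 39.4 kips (rupture).
Governing: min(18.0, 39.4) = 18.0 kips → weld metal.

18.0 kips (weld metal governs)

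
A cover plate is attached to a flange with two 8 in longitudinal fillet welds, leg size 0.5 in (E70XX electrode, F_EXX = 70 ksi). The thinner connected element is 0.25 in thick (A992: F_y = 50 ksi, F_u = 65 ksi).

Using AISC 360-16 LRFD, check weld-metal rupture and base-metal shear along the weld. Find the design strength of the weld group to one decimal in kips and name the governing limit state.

Weld metal: throat = 0.707×0.5 = 0.3535 in, L = 2×8 = 16 in. φR_n = 0.75 × 0.6 × 70 × 0.3535 × 16 = 178.2 kips.
Base metal shear (0.25 in plate): yield φR_n = 1.0×0.6×50×0.25×16 = 120.0 kips; rupture φR_n = 0.75×0.6×65×0.25×16 = 117.0 kips; take 117.0 kips (rupture).
Governing: min(178.2, 117.0) = 117.0 kips → base-metal shear.

117.0 kips (base-metal shear governs)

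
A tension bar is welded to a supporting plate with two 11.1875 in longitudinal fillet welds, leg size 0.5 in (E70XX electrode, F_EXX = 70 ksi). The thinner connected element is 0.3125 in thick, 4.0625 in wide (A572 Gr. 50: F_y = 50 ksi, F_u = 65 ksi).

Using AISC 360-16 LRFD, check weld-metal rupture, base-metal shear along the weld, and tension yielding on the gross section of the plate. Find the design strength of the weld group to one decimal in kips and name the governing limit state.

Weld metal: throat = 0.707×0.5 = 0.3535 in, L = 2×11.1875 = 22.375 in. φR_n = 0.75 × 0.6 × 70 × 0.3535 × 22.375 = 249.2 kips.
Base metal shear (0.3125 in plate): yield φR_n = 1.0×0.6×50×0.3125×22.375 = 209.8 kips; rupture φR_n = 0.75×0.6×65×0.3125×22.375 = 204.5 kips; take 204.5 kips (rupture).
Tension yield (gross): A_g = 4.0625×0.3125 = 1.2695 in². φR_n = 0.90 × 50 × 1.2695 = 57.1 kips.
Governing: min(249.2, 204.5, 57.1) = 57.1 kips → gross-section yield.

57.1 kips (gross-section yield governs)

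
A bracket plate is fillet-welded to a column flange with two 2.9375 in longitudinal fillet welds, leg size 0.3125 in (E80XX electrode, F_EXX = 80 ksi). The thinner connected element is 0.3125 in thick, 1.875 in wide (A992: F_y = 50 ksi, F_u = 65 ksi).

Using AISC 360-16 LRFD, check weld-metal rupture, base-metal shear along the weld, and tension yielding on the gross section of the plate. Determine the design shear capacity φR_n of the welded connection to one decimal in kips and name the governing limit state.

Weld metal: throat = 0.707×0.3125 = 0.22094 in, L = 2×2.9375 = 5.875 in. φR_n = 0.75 × 0.6 × 80 × 0.22094 × 5.875 = 46.7 kips.
Base metal shear (0.3125 in plate): yield φR_n = 1.0×0.6×50×0.3125×5.875 = 55.1 kips; rupture φR_n = 0.75×0.6×65×0.3125×5.875 = 53.7 kips; take 53.7 kips (rupture).
Tension yield (gross): A_g = 1.875×0.3125 = 0.58594 in². φR_n = 0.90 × 50 × 0.58594 = 26.4 kips.
Governing: min(46.7, 53.7, 26.4) = 26.4 kips → gross-section yield.

26.4 kips (gross-section yield governs)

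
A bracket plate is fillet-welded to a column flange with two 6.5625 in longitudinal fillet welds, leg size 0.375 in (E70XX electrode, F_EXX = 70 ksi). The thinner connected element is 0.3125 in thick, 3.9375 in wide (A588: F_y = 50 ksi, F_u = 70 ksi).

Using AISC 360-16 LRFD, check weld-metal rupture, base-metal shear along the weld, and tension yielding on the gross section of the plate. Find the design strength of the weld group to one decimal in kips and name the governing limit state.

55.4 kips (gross-section yield governs)

Weld metal: throat = 0.707×0.375 = 0.26513 in, L = 2×6.5625 = 13.125 in. φR_n = 0.75 × 0.6 × 70 × 0.26513 × 13.125 = 109.6 kips.
Base metal shear (0.3125 in plate): yield φR_n = 1.0×0.6×50×0.3125×13.125 = 123.0 kips; rupture φR_n = 0.75×0.6×70×0.3125×13.125 = 129.2 kips; take 123.0 kips (yield).
Tension yield (gross): A_g = 3.9375×0.3125 = 1.2305 in². φR_n = 0.90 × 50 × 1.2305 = 55.4 kips.
Governing: min(109.6, 123.0, 55.4) = 55.4 kips → gross-section yield.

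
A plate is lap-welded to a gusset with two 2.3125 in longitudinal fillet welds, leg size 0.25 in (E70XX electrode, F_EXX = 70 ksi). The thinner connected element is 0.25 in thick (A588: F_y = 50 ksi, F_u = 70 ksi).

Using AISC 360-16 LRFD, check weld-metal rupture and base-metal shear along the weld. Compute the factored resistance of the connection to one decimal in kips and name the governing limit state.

25.8 kips (weld metal governs)

Weld metal: throat = 0.707×0.25 = 0.17675 in, L = 2×2.3125 = 4.625 in. φR_n = 0.75 × 0.6 × 70 × 0.17675 × 4.625 = 25.8 kips.
Base metal shear (0.25 in plate): yield φR_n = 1.0×0.6×50×0.25×4.625 = 34.7 kips; rupture φR_n = 0.75×0.6×70×0.25×4.625 = 36.4 kips; take 34.7 kips (yield).
Governing: min(25.8, 34.7) = 25.8 kips → weld metal.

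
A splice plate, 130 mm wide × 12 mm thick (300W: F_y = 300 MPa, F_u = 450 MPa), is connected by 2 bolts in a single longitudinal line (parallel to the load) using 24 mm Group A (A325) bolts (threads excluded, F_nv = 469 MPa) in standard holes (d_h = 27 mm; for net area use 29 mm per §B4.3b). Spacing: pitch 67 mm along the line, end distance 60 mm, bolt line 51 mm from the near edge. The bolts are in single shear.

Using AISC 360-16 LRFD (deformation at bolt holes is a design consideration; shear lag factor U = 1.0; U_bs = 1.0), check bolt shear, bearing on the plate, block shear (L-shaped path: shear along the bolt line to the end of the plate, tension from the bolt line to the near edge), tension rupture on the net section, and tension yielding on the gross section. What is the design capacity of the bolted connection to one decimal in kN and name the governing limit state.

Bolt shear: A_b = π(24)²/4 = 452.39 mm². φR_n = 0.75 × 469 × 452.39 × 2 × 1 = 318.3 kN.
Bearing (12 mm plate, F_u = 450 MPa): end bolts L_c = 60 − 27/2 = 46.5, R_n = min(1.2×46.5×12×450, 2.4×24×12×450) = 301.32 kN/bolt; interior L_c = 67 − 27 = 40, R_n = 259.2 kN/bolt. φR_n = 0.75 × (1×301.32 + 1×259.2) = 420.4 kN.
Block shear: shear path 1×[60+1×67] = 1×127 mm, A_gv = 1524, A_nv = 1×(127 − 1.5×29)×12 = 1002 mm²; tension to near edge: (51 − 0.5×29)×12 = 438 mm². R_n = min(0.6×450×1002, 0.6×300×1524) + 1.0×450×438 = min(270.54, 274.32) + 197.1 = 467.64 kN. φR_n = 0.75 × 467.64 = 350.7 kN.
Tension rupture (net): A_n = (130 − 1×29)×12 = 1212 mm² (U = 1.0, A_e = A_n). φR_n = 0.75 × 450 × 1212 = 409.1 kN.
Tension yield (gross): A_g = 130×12 = 1560 mm². φR_n = 0.90 × 300 × 1560 = 421.2 kN.
Governing: min(318.3, 420.4, 350.7, 409.1, 421.2) = 318.3 kN → bolt shear.

318.3 kN (bolt shear governs)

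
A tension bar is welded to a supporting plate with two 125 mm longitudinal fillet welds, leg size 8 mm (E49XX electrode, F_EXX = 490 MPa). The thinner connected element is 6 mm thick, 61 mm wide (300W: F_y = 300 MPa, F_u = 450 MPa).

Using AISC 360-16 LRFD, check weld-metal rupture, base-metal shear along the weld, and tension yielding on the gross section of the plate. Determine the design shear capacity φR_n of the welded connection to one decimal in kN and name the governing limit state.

Weld metal: throat = 0.707×8 = 5.656 mm, L = 2×125 = 250 mm. φR_n = 0.75 × 0.6 × 490 × 5.656 × 250 = 311.8 kN.
Base metal shear (6 mm plate): yield φR_n = 1.0×0.6×300×6×250 = 270.0 kN; rupture φR_n = 0.75×0.6×450×6×250 = 303.8 kN; take 270.0 kN (yield).
Tension yield (gross): A_g = 61×6 = 366 mm². φR_n = 0.90 × 300 × 366 = 98.8 kN.
Governing: min(311.8, 270.0, 98.8) = 98.8 kN → gross-section yield.

98.8 kN (gross-section yield governs)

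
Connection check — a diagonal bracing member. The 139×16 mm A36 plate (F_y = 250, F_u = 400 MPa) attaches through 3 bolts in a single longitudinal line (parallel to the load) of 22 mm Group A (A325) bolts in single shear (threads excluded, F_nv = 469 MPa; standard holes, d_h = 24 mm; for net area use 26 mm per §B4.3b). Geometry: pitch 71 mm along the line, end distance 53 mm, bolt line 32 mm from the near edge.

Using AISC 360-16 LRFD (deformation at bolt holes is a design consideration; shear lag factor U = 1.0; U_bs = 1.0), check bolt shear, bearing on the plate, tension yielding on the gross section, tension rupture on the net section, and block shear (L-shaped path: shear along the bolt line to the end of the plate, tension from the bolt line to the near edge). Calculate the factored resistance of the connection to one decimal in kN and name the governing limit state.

Bolt shear: A_b = π(22)²/4 = 380.13 mm². φR_n = 0.75 × 469 × 380.13 × 3 × 1 = 401.1 kN.
Bearing (16 mm plate, F_u = 400 MPa): end bolts L_c = 53 − 24/2 = 41, R_n = min(1.2×41×16×400, 2.4×22×16×400) = 314.88 kN/bolt; interior L_c = 71 − 24 = 47, R_n = 337.92 kN/bolt. φR_n = 0.75 × (1×314.88 + 2×337.92) = 743.0 kN.
Tension yield (gross): A_g = 139×16 = 2224 mm². φR_n = 0.90 × 250 × 2224 = 500.4 kN.
Tension rupture (net): A_n = (139 − 1×26)×16 = 1808 mm² (U = 1.0, A_e = A_n). φR_n = 0.75 × 400 × 1808 = 542.4 kN.
Block shear: shear path 1×[53+2×71] = 1×195 mm, A_gv = 3120, A_nv = 1×(195 − 2.5×26)×16 = 2080 mm²; tension to near edge: (32 − 0.5×26)×16 = 304 mm². R_n = min(0.6×400×2080, 0.6×250×3120) + 1.0×400×304 = min(499.2, 468) + 121.6 = 589.6 kN. φR_n = 0.75 × 589.6 = 442.2 kN.
Governing: min(401.1, 743.0, 500.4, 542.4, 442.2) = 401.1 kN → bolt shear.

401.1 kN (bolt shear governs)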